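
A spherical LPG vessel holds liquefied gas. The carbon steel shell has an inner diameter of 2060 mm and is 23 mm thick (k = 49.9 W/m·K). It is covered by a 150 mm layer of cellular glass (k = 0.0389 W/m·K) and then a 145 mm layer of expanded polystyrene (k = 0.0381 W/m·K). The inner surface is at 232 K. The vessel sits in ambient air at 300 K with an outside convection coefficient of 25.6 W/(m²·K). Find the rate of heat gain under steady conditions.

Each spherical layer contributes R = (1/r_i − 1/r_o)/(4πk):
R_carbon steel shell = (1/1.03 − 1/1.053)/(4π×49.9) = 3.382×10^-5 K/W
R_cellular glass = (1/1.053 − 1/1.203)/(4π×0.0389) = 0.2422 K/W
R_expanded polystyrene = (1/1.203 − 1/1.348)/(4π×0.0381) = 0.1868 K/W
R_outer film = 1/(h·4πr_o²) = 1/(25.6×4π×1.348²) = 0.001711 K/W
R_total = 0.4307 K/W
Q = ΔT/R_total = 68/0.4307

Q ≈ 158 W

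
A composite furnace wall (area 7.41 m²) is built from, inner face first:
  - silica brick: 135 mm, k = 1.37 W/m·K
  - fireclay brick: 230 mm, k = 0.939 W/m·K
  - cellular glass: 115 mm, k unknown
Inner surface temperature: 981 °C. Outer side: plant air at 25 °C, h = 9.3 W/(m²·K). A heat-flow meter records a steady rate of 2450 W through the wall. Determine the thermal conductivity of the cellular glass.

k ≈ 0.0471 W/(m·K)

Using the resistance-network approach (series):
R_silica brick = L/(kA) = 0.135/(1.37×7.41) = 0.0133 K/W
R_fireclay brick = L/(kA) = 0.23/(0.939×7.41) = 0.03306 K/W
R_outer film = 1/(h_o·A) = 1/(9.3×7.41) = 0.01451 K/W
Sum of known resistances R_other = 0.06086 K/W
Total R = ΔT/Q = 956/2450 = 0.3902 K/W
R_cellular glass = R_total − R_other = 0.3293 K/W
k = L/(R·A) = 0.115/(0.3293×7.41)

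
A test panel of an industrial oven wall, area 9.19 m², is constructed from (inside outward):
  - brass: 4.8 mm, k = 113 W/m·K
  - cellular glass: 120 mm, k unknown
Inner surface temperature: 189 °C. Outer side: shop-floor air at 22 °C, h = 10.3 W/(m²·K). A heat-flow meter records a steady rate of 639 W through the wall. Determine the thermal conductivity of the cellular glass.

Treating each layer as a thermal resistance in series:
R_brass = L/(kA) = 0.0048/(113×9.19) = 4.622×10^-6 K/W
R_outer film = 1/(h_o·A) = 1/(10.3×9.19) = 0.01056 K/W
Sum of known resistances R_other = 0.01057 K/W
Total R = ΔT/Q = 167/639 = 0.2613 K/W
R_cellular glass = R_total − R_other = 0.2508 K/W
k = L/(R·A) = 0.12/(0.2508×9.19)

k ≈ 0.0521 W/(m·K)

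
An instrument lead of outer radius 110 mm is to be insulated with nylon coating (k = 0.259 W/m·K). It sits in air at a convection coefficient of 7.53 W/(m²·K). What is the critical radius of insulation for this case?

For a cylinder r_cr = k/h = 0.259/7.53
r_cr = 34.4 mm; since the bare radius (110 mm) is above r_cr, any added insulation will reduce heat loss.

r_cr ≈ 34.4 mm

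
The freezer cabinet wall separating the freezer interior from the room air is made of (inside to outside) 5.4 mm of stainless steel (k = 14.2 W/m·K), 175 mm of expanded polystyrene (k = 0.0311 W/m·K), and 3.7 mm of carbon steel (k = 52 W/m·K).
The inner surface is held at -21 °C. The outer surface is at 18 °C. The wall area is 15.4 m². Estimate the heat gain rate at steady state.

Q ≈ 107 W

Using the resistance-network approach (series):
R_stainless steel = L/(kA) = 0.0054/(14.2×15.4) = 2.469×10^-5 K/W
R_expanded polystyrene = L/(kA) = 0.175/(0.0311×15.4) = 0.3654 K/W
R_carbon steel = L/(kA) = 0.0037/(52×15.4) = 4.62×10^-6 K/W
R_total = 0.3654 K/W
Q = ΔT / R_total = 39 / 0.3654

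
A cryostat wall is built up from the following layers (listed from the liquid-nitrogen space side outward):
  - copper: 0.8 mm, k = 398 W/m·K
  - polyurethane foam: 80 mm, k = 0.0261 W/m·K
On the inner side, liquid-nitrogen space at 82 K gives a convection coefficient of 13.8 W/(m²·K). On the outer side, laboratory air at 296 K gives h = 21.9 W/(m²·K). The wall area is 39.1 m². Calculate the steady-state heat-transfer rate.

Series thermal resistances:
R_inner film = 1/(h_i·A) = 1/(13.8×39.1) = 0.001853 K/W
R_copper = L/(kA) = 0.0008/(398×39.1) = 5.141×10^-8 K/W
R_polyurethane foam = L/(kA) = 0.08/(0.0261×39.1) = 0.07839 K/W
R_outer film = 1/(h_o·A) = 1/(21.9×39.1) = 0.001168 K/W
R_total = 0.08141 K/W
Q = ΔT / R_total = 214 / 0.08141

Q ≈ 2630 W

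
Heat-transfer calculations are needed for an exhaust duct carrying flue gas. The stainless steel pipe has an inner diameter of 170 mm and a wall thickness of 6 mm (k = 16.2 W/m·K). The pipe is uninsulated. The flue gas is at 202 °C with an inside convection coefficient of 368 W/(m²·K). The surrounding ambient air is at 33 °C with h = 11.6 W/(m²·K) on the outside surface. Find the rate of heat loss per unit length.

q′ ≈ 1080 W/m

Radial resistances (cylindrical: R_cond = ln(r_o/r_i)/(2πkL), R_conv = 1/(h·2πrL)):
R_inner film = 1/(h_i·2πr₁L) = 1/(368×2π×0.085×1) = 0.005088 K/W
R_stainless steel pipe wall = ln(91/85)/(2π×16.2×1) = 6.701×10^-4 K/W
R_outer film = 1/(h_o·2πr_oL) = 1/(11.6×2π×0.091×1) = 0.1508 K/W
R_total = 0.1565 K/W
Q = ΔT/R_total = 169/0.1565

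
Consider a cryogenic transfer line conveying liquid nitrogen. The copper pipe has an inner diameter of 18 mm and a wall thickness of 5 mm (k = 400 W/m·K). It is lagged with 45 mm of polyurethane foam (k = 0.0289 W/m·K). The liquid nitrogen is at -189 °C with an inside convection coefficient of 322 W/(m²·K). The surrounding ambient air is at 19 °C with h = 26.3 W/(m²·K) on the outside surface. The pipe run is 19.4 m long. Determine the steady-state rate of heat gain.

Q ≈ 499 W

Treating each annulus and film as a series resistance:
R_inner film = 1/(h_i·2πr₁L) = 1/(322×2π×0.009×19.4) = 0.002831 K/W
R_copper pipe wall = ln(14/9)/(2π×400×19.4) = 9.062×10^-6 K/W
R_polyurethane foam = ln(59/14)/(2π×0.0289×19.4) = 0.4083 K/W
R_outer film = 1/(h_o·2πr_oL) = 1/(26.3×2π×0.059×19.4) = 0.005287 K/W
R_total = 0.4165 K/W
Q = ΔT/R_total = 208/0.4165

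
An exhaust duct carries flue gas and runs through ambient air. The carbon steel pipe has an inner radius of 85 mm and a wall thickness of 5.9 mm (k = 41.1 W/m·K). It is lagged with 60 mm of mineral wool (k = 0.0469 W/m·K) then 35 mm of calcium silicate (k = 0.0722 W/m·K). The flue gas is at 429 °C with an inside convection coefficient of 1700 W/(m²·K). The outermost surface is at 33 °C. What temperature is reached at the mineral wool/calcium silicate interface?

Treating each annulus and film as a series resistance:
R_inner film = 1/(h_i·2πr₁L) = 1/(1700×2π×0.085×1) = 0.001101 K/W
R_carbon steel pipe wall = ln(90.9/85)/(2π×41.1×1) = 2.599×10^-4 K/W
R_mineral wool = ln(150.9/90.9)/(2π×0.0469×1) = 1.72 K/W
R_calcium silicate = ln(185.9/150.9)/(2π×0.0722×1) = 0.4598 K/W
R_total = 2.181 K/W
Q = ΔT/R_total = 396/2.181
Q = 182 W/m
T_interface = T_inner − Q·ΣR(inner→interface) = 429 − 182×1.721

T ≈ 116 °C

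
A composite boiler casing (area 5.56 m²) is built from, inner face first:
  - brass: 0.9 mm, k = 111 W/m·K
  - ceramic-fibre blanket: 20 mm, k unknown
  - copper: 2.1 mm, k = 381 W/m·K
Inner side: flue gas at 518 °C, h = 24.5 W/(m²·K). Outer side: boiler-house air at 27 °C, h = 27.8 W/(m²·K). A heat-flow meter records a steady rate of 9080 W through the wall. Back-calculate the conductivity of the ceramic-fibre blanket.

Series thermal resistances:
R_inner film = 1/(h_i·A) = 1/(24.5×5.56) = 0.007341 K/W
R_brass = L/(kA) = 0.0009/(111×5.56) = 1.458×10^-6 K/W
R_copper = L/(kA) = 0.0021/(381×5.56) = 9.913×10^-7 K/W
R_outer film = 1/(h_o·A) = 1/(27.8×5.56) = 0.00647 K/W
Sum of known resistances R_other = 0.01381 K/W
Total R = ΔT/Q = 491/9080 = 0.05407 K/W
R_ceramic-fibre blanket = R_total − R_other = 0.04026 K/W
k = L/(R·A) = 0.02/(0.04026×5.56)

k ≈ 0.0893 W/(m·K)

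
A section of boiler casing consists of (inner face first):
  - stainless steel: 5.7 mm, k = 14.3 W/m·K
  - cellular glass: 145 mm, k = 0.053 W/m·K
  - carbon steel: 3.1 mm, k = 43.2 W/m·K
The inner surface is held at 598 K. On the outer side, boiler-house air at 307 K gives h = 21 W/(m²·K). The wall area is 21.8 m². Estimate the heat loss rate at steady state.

Model the wall as resistances in series:
R_stainless steel = L/(kA) = 0.0057/(14.3×21.8) = 1.828×10^-5 K/W
R_cellular glass = L/(kA) = 0.145/(0.053×21.8) = 0.1255 K/W
R_carbon steel = L/(kA) = 0.0031/(43.2×21.8) = 3.292×10^-6 K/W
R_outer film = 1/(h_o·A) = 1/(21×21.8) = 0.002184 K/W
R_total = 0.1277 K/W
Q = ΔT / R_total = 291 / 0.1277

Q ≈ 2280 W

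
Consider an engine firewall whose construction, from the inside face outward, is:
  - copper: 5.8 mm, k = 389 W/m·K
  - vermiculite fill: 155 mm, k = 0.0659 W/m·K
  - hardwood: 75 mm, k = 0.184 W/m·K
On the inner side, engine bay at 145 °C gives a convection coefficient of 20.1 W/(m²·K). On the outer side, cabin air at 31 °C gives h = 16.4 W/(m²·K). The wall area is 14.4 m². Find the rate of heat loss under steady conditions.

Q ≈ 572 W

Using the resistance-network approach (series):
R_inner film = 1/(h_i·A) = 1/(20.1×14.4) = 0.003455 K/W
R_copper = L/(kA) = 0.0058/(389×14.4) = 1.035×10^-6 K/W
R_vermiculite fill = L/(kA) = 0.155/(0.0659×14.4) = 0.1633 K/W
R_hardwood = L/(kA) = 0.075/(0.184×14.4) = 0.02831 K/W
R_outer film = 1/(h_o·A) = 1/(16.4×14.4) = 0.004234 K/W
R_total = 0.1993 K/W
Q = ΔT / R_total = 114 / 0.1993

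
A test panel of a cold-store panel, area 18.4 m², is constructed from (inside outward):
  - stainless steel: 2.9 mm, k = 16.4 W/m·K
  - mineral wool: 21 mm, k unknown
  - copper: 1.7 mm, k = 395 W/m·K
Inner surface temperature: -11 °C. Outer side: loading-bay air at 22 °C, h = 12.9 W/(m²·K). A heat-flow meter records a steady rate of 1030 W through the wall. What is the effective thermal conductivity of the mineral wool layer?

Thermal resistances in series:
R_stainless steel = L/(kA) = 0.0029/(16.4×18.4) = 9.61×10^-6 K/W
R_copper = L/(kA) = 0.0017/(395×18.4) = 2.339×10^-7 K/W
R_outer film = 1/(h_o·A) = 1/(12.9×18.4) = 0.004213 K/W
Sum of known resistances R_other = 0.004223 K/W
Total R = ΔT/Q = 33/1030 = 0.03204 K/W
R_mineral wool = R_total − R_other = 0.02782 K/W
k = L/(R·A) = 0.021/(0.02782×18.4)

k ≈ 0.041 W/(m·K)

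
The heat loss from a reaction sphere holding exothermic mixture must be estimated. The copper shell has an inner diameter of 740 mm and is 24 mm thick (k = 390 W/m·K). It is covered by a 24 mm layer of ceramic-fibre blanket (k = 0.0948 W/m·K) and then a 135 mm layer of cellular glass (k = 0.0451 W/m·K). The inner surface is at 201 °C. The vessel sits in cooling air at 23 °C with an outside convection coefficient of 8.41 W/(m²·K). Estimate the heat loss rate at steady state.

Spherical conduction: R = (1/r_in − 1/r_out)/(4πk) per layer; series-sum.
R_copper shell = (1/0.37 − 1/0.394)/(4π×390) = 3.359×10^-5 K/W
R_ceramic-fibre blanket = (1/0.394 − 1/0.418)/(4π×0.0948) = 0.1223 K/W
R_cellular glass = (1/0.418 − 1/0.553)/(4π×0.0451) = 1.03 K/W
R_outer film = 1/(h·4πr_o²) = 1/(8.41×4π×0.553²) = 0.03094 K/W
R_total = 1.184 K/W
Q = ΔT/R_total = 178/1.184

Q ≈ 150 W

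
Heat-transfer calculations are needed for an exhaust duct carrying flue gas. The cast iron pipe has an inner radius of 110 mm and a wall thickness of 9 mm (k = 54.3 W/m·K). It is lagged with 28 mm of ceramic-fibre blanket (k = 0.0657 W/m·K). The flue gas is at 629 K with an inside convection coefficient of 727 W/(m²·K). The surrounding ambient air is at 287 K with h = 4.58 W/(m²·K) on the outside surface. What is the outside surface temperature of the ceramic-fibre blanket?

Radial resistances (cylindrical: R_cond = ln(r_o/r_i)/(2πkL), R_conv = 1/(h·2πrL)):
R_inner film = 1/(h_i·2πr₁L) = 1/(727×2π×0.11×1) = 0.00199 K/W
R_cast iron pipe wall = ln(119/110)/(2π×54.3×1) = 2.305×10^-4 K/W
R_ceramic-fibre blanket = ln(147/119)/(2π×0.0657×1) = 0.5119 K/W
R_outer film = 1/(h_o·2πr_oL) = 1/(4.58×2π×0.147×1) = 0.2364 K/W
R_total = 0.7505 K/W
Q = ΔT/R_total = 342/0.7505
Q = 456 W/m
T_interface = T_inner − Q·ΣR(inner→interface) = 629 − 456×0.5141

T ≈ 395 K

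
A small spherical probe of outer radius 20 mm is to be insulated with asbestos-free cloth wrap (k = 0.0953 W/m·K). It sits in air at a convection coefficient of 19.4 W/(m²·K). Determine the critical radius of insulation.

For a sphere r_cr = 2k/h = 2×0.0953/19.4
r_cr = 9.82 mm; since the bare radius (20 mm) is above r_cr, any added insulation will reduce heat loss.

r_cr ≈ 9.82 mm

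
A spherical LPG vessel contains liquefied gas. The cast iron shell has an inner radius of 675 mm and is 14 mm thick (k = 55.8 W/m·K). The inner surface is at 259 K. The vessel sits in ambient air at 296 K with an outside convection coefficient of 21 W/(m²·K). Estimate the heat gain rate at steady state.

Q ≈ 4610 W

For a spherical shell R = (1/r₁ − 1/r₂)/(4πk); film R = 1/(h·4πr²). In series:
R_cast iron shell = (1/0.675 − 1/0.689)/(4π×55.8) = 4.293×10^-5 K/W
R_outer film = 1/(h·4πr_o²) = 1/(21×4π×0.689²) = 0.007982 K/W
R_total = 0.008025 K/W
Q = ΔT/R_total = 37/0.008025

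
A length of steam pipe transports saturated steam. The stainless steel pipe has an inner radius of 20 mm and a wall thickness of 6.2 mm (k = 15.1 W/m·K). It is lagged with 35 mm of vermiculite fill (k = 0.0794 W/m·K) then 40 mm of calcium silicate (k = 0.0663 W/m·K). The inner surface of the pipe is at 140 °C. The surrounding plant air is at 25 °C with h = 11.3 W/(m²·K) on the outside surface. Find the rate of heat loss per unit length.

Treating each annulus and film as a series resistance:
R_stainless steel pipe wall = ln(26.2/20)/(2π×15.1×1) = 0.002846 K/W
R_vermiculite fill = ln(61.2/26.2)/(2π×0.0794×1) = 1.701 K/W
R_calcium silicate = ln(101.2/61.2)/(2π×0.0663×1) = 1.207 K/W
R_outer film = 1/(h_o·2πr_oL) = 1/(11.3×2π×0.1012×1) = 0.1392 K/W
R_total = 3.05 K/W
Q = ΔT/R_total = 115/3.05

q′ ≈ 37.7 W/m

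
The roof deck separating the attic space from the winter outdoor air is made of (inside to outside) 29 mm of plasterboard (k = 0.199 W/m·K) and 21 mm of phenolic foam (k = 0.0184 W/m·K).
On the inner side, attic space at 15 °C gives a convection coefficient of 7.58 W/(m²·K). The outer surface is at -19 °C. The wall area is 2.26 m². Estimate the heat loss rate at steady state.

Thermal resistances in series:
R_inner film = 1/(h_i·A) = 1/(7.58×2.26) = 0.05837 K/W
R_plasterboard = L/(kA) = 0.029/(0.199×2.26) = 0.06448 K/W
R_phenolic foam = L/(kA) = 0.021/(0.0184×2.26) = 0.505 K/W
R_total = 0.6279 K/W
Q = ΔT / R_total = 34 / 0.6279

Q ≈ 54.2 W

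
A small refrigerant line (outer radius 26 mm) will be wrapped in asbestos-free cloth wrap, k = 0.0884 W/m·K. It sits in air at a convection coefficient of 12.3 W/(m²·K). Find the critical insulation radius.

r_cr ≈ 7.19 mm

For a cylinder r_cr = k/h = 0.0884/12.3
r_cr = 7.19 mm; since the bare radius (26 mm) is above r_cr, any added insulation will reduce heat loss.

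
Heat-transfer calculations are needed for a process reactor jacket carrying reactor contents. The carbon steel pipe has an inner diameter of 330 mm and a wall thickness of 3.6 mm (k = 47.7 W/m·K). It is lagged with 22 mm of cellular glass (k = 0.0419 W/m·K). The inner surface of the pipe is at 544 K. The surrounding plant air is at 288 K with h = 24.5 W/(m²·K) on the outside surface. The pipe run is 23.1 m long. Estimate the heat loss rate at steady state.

Q ≈ 11800 W

Cylindrical conduction, so R = ln(r₂/r₁)/(2πkL) per layer, in series:
R_carbon steel pipe wall = ln(168.6/165)/(2π×47.7×23.1) = 3.118×10^-6 K/W
R_cellular glass = ln(190.6/168.6)/(2π×0.0419×23.1) = 0.02017 K/W
R_outer film = 1/(h_o·2πr_oL) = 1/(24.5×2π×0.1906×23.1) = 0.001475 K/W
R_total = 0.02165 K/W
Q = ΔT/R_total = 256/0.02165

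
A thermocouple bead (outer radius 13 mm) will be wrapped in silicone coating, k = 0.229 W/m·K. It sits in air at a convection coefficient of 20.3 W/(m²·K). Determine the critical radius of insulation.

r_cr ≈ 22.6 mm

For a sphere r_cr = 2k/h = 2×0.229/20.3
r_cr = 22.6 mm; since the bare radius (13 mm) is below r_cr, adding a thin layer of insulation will *increase* heat loss.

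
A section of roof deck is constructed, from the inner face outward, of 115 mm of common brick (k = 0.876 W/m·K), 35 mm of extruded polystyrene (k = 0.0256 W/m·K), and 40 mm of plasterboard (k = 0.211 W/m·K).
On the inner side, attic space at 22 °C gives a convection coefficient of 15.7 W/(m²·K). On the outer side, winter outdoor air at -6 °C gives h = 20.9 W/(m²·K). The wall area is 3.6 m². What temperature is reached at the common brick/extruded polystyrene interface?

T ≈ 19 °C

Series thermal resistances:
R_inner film = 1/(h_i·A) = 1/(15.7×3.6) = 0.01769 K/W
R_common brick = L/(kA) = 0.115/(0.876×3.6) = 0.03647 K/W
R_extruded polystyrene = L/(kA) = 0.035/(0.0256×3.6) = 0.3798 K/W
R_plasterboard = L/(kA) = 0.04/(0.211×3.6) = 0.05266 K/W
R_outer film = 1/(h_o·A) = 1/(20.9×3.6) = 0.01329 K/W
R_total = 0.4999 K/W;  Q = ΔT/R_total = 28/0.4999 = 56.01 W
T_interface = T_inner − Q·ΣR(inner→interface) = 22 − 56×0.05416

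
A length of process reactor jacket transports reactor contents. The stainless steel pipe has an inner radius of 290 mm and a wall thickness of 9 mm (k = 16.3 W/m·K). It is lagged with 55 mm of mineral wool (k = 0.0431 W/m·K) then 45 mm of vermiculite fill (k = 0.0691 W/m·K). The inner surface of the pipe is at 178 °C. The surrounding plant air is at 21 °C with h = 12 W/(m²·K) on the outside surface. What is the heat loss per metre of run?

q′ ≈ 168 W/m

Per-layer cylindrical resistances, series-summed:
R_stainless steel pipe wall = ln(299/290)/(2π×16.3×1) = 2.984×10^-4 K/W
R_mineral wool = ln(354/299)/(2π×0.0431×1) = 0.6235 K/W
R_vermiculite fill = ln(399/354)/(2π×0.0691×1) = 0.2756 K/W
R_outer film = 1/(h_o·2πr_oL) = 1/(12×2π×0.399×1) = 0.03324 K/W
R_total = 0.9327 K/W
Q = ΔT/R_total = 157/0.9327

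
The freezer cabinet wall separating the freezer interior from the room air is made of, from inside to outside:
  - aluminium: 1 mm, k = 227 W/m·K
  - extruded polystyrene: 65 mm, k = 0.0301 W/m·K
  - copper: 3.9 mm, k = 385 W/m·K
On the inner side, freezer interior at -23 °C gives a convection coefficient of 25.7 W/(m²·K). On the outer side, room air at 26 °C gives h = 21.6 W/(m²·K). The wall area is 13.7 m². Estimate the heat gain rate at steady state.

Series thermal resistances:
R_inner film = 1/(h_i·A) = 1/(25.7×13.7) = 0.00284 K/W
R_aluminium = L/(kA) = 0.001/(227×13.7) = 3.216×10^-7 K/W
R_extruded polystyrene = L/(kA) = 0.065/(0.0301×13.7) = 0.1576 K/W
R_copper = L/(kA) = 0.0039/(385×13.7) = 7.394×10^-7 K/W
R_outer film = 1/(h_o·A) = 1/(21.6×13.7) = 0.003379 K/W
R_total = 0.1638 K/W
Q = ΔT / R_total = 49 / 0.1638

Q ≈ 299 W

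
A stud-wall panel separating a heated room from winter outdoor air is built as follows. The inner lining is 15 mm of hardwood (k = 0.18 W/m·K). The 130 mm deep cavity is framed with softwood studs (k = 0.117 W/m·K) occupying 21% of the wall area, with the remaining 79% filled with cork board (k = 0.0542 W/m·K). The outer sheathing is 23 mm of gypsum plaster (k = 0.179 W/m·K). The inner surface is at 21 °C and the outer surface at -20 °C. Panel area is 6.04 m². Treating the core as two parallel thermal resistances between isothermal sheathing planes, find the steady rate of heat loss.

Sheathing layers in series; stud and cavity paths in parallel between them.
R_inner = 0.015/(0.18×6.04) = 0.0138 K/W
R_stud  = 0.13/(0.117×0.21×6.04) = 0.876 K/W
R_cav   = 0.13/(0.0542×0.79×6.04) = 0.5027 K/W
1/R_core = 1/R_stud + 1/R_cav → R_core = 0.3194 K/W
R_outer = 0.023/(0.179×6.04) = 0.02127 K/W
R_total = 0.3545 K/W
Q = ΔT/R_total = 41/0.3545

Q ≈ 116 W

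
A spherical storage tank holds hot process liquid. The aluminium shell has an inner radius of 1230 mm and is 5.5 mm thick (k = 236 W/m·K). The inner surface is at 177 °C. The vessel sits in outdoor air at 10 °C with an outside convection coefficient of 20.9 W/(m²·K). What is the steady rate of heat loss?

Q ≈ 66900 W

Radial (spherical) resistances in series:
R_aluminium shell = (1/1.23 − 1/1.2355)/(4π×236) = 1.22×10^-6 K/W
R_outer film = 1/(h·4πr_o²) = 1/(20.9×4π×1.2355²) = 0.002494 K/W
R_total = 0.002496 K/W
Q = ΔT/R_total = 167/0.002496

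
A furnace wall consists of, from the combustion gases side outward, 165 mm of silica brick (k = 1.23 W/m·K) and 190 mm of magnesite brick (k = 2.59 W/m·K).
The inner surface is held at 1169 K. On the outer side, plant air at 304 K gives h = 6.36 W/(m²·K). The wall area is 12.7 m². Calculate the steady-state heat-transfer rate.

Thermal resistances in series:
R_silica brick = L/(kA) = 0.165/(1.23×12.7) = 0.01056 K/W
R_magnesite brick = L/(kA) = 0.19/(2.59×12.7) = 0.005776 K/W
R_outer film = 1/(h_o·A) = 1/(6.36×12.7) = 0.01238 K/W
R_total = 0.02872 K/W
Q = ΔT / R_total = 865 / 0.02872

Q ≈ 30100 W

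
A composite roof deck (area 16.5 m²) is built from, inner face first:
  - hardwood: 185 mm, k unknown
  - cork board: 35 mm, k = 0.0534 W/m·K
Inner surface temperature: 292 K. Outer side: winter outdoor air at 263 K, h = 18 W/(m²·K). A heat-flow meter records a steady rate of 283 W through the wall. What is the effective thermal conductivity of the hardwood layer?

Thermal resistances in series:
R_cork board = L/(kA) = 0.035/(0.0534×16.5) = 0.03972 K/W
R_outer film = 1/(h_o·A) = 1/(18×16.5) = 0.003367 K/W
Sum of known resistances R_other = 0.04309 K/W
Total R = ΔT/Q = 29/283 = 0.1025 K/W
R_hardwood = R_total − R_other = 0.05938 K/W
k = L/(R·A) = 0.185/(0.05938×16.5)

k ≈ 0.189 W/(m·K)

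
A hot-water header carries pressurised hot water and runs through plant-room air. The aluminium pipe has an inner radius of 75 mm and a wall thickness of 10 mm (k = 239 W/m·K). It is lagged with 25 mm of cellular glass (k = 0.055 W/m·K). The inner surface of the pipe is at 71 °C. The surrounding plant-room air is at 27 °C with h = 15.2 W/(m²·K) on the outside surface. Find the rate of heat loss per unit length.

q′ ≈ 52.3 W/m

Treating each annulus and film as a series resistance:
R_aluminium pipe wall = ln(85/75)/(2π×239×1) = 8.335×10^-5 K/W
R_cellular glass = ln(110/85)/(2π×0.055×1) = 0.7461 K/W
R_outer film = 1/(h_o·2πr_oL) = 1/(15.2×2π×0.11×1) = 0.09519 K/W
R_total = 0.8414 K/W
Q = ΔT/R_total = 44/0.8414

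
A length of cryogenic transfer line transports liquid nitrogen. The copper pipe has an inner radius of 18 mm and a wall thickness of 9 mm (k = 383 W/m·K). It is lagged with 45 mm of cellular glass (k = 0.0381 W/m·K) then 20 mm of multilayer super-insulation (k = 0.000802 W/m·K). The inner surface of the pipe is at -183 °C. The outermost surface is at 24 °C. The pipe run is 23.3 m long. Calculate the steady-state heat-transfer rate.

Cylindrical conduction, so R = ln(r₂/r₁)/(2πkL) per layer, in series:
R_copper pipe wall = ln(27/18)/(2π×383×23.3) = 7.231×10^-6 K/W
R_cellular glass = ln(72/27)/(2π×0.0381×23.3) = 0.1758 K/W
R_multilayer super-insulation = ln(92/72)/(2π×0.000802×23.3) = 2.088 K/W
R_total = 2.264 K/W
Q = ΔT/R_total = 207/2.264

Q ≈ 91.4 W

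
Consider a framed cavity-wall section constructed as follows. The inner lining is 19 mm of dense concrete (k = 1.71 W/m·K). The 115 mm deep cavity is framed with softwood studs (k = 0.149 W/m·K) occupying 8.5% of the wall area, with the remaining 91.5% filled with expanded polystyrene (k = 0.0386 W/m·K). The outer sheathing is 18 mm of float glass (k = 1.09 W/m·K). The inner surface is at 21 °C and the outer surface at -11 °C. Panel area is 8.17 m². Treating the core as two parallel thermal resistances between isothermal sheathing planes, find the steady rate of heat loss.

Sheathing layers in series; stud and cavity paths in parallel between them.
R_inner = 0.019/(1.71×8.17) = 0.00136 K/W
R_stud  = 0.115/(0.149×0.085×8.17) = 1.111 K/W
R_cav   = 0.115/(0.0386×0.915×8.17) = 0.3985 K/W
1/R_core = 1/R_stud + 1/R_cav → R_core = 0.2933 K/W
R_outer = 0.018/(1.09×8.17) = 0.002021 K/W
R_total = 0.2967 K/W
Q = ΔT/R_total = 32/0.2967

Q ≈ 108 W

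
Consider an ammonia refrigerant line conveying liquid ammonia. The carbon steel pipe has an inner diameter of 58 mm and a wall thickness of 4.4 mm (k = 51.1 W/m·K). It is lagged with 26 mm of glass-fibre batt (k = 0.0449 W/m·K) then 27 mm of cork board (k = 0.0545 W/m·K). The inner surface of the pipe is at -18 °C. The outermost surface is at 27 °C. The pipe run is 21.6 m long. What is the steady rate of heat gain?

For a radial system each layer contributes R = ln(r_out/r_in)/(2πkL); films add R = 1/(hA).
R_carbon steel pipe wall = ln(33.4/29)/(2π×51.1×21.6) = 2.037×10^-5 K/W
R_glass-fibre batt = ln(59.4/33.4)/(2π×0.0449×21.6) = 0.09448 K/W
R_cork board = ln(86.4/59.4)/(2π×0.0545×21.6) = 0.05066 K/W
R_total = 0.1452 K/W
Q = ΔT/R_total = 45/0.1452

Q ≈ 310 W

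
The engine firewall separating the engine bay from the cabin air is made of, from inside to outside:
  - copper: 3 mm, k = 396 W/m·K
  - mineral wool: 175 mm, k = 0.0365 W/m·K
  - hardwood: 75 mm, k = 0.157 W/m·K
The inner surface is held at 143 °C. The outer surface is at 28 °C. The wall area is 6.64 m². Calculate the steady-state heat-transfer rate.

Q ≈ 145 W

Treating each layer as a thermal resistance in series:
R_copper = L/(kA) = 0.003/(396×6.64) = 1.141×10^-6 K/W
R_mineral wool = L/(kA) = 0.175/(0.0365×6.64) = 0.7221 K/W
R_hardwood = L/(kA) = 0.075/(0.157×6.64) = 0.07194 K/W
R_total = 0.794 K/W
Q = ΔT / R_total = 115 / 0.794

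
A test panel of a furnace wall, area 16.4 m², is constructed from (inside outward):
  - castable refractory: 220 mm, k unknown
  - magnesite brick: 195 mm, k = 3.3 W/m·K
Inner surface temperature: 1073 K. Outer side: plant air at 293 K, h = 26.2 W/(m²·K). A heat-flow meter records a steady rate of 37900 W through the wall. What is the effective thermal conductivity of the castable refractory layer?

k ≈ 0.916 W/(m·K)

Model the wall as resistances in series:
R_magnesite brick = L/(kA) = 0.195/(3.3×16.4) = 0.003603 K/W
R_outer film = 1/(h_o·A) = 1/(26.2×16.4) = 0.002327 K/W
Sum of known resistances R_other = 0.00593 K/W
Total R = ΔT/Q = 780/37900 = 0.02058 K/W
R_castable refractory = R_total − R_other = 0.01465 K/W
k = L/(R·A) = 0.22/(0.01465×16.4)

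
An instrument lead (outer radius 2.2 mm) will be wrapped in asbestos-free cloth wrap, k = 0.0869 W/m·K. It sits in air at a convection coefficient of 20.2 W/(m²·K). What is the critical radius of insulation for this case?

For a cylinder r_cr = k/h = 0.0869/20.2
r_cr = 4.3 mm; since the bare radius (2.2 mm) is below r_cr, adding a thin layer of insulation will *increase* heat loss.

r_cr ≈ 4.3 mm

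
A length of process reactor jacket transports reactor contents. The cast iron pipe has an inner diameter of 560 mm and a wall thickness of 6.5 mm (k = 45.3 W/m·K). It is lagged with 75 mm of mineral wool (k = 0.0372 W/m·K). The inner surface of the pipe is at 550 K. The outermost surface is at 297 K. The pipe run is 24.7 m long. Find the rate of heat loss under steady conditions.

Q ≈ 6280 W

For a radial system each layer contributes R = ln(r_out/r_in)/(2πkL); films add R = 1/(hA).
R_cast iron pipe wall = ln(286.5/280)/(2π×45.3×24.7) = 3.264×10^-6 K/W
R_mineral wool = ln(361.5/286.5)/(2π×0.0372×24.7) = 0.04028 K/W
R_total = 0.04028 K/W
Q = ΔT/R_total = 253/0.04028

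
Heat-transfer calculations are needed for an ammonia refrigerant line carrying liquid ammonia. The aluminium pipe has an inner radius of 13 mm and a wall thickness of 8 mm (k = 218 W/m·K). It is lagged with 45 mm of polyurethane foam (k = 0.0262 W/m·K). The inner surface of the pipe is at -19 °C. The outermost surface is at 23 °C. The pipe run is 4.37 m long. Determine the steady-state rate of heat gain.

Q ≈ 26.4 W

Radial resistances (cylindrical: R_cond = ln(r_o/r_i)/(2πkL), R_conv = 1/(h·2πrL)):
R_aluminium pipe wall = ln(21/13)/(2π×218×4.37) = 8.012×10^-5 K/W
R_polyurethane foam = ln(66/21)/(2π×0.0262×4.37) = 1.592 K/W
R_total = 1.592 K/W
Q = ΔT/R_total = 42/1.592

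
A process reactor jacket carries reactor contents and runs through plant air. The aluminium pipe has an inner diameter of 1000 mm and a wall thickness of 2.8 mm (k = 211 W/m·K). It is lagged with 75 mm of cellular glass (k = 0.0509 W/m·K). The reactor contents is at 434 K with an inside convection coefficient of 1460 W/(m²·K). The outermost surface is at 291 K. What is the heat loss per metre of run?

q′ ≈ 329 W/m

Radial resistances (cylindrical: R_cond = ln(r_o/r_i)/(2πkL), R_conv = 1/(h·2πrL)):
R_inner film = 1/(h_i·2πr₁L) = 1/(1460×2π×0.5×1) = 2.18×10^-4 K/W
R_aluminium pipe wall = ln(502.8/500)/(2π×211×1) = 4.212×10^-6 K/W
R_cellular glass = ln(577.8/502.8)/(2π×0.0509×1) = 0.4347 K/W
R_total = 0.435 K/W
Q = ΔT/R_total = 143/0.435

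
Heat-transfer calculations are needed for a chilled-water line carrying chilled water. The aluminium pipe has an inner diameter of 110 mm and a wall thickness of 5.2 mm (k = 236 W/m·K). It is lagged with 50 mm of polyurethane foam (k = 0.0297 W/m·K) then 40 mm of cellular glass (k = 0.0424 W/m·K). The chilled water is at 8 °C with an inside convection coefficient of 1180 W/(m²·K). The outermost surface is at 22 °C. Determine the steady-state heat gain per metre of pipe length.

q′ ≈ 3.18 W/m

Treating each annulus and film as a series resistance:
R_inner film = 1/(h_i·2πr₁L) = 1/(1180×2π×0.055×1) = 0.002452 K/W
R_aluminium pipe wall = ln(60.2/55)/(2π×236×1) = 6.092×10^-5 K/W
R_polyurethane foam = ln(110.2/60.2)/(2π×0.0297×1) = 3.24 K/W
R_cellular glass = ln(150.2/110.2)/(2π×0.0424×1) = 1.162 K/W
R_total = 4.405 K/W
Q = ΔT/R_total = 14/4.405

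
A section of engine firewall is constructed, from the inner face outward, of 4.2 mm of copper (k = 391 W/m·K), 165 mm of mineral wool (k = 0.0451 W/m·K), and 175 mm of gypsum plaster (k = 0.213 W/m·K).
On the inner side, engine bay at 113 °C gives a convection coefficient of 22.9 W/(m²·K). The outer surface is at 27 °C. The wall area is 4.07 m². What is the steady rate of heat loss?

Q ≈ 77.4 W

Model the wall as resistances in series:
R_inner film = 1/(h_i·A) = 1/(22.9×4.07) = 0.01073 K/W
R_copper = L/(kA) = 0.0042/(391×4.07) = 2.639×10^-6 K/W
R_mineral wool = L/(kA) = 0.165/(0.0451×4.07) = 0.8989 K/W
R_gypsum plaster = L/(kA) = 0.175/(0.213×4.07) = 0.2019 K/W
R_total = 1.112 K/W
Q = ΔT / R_total = 86 / 1.112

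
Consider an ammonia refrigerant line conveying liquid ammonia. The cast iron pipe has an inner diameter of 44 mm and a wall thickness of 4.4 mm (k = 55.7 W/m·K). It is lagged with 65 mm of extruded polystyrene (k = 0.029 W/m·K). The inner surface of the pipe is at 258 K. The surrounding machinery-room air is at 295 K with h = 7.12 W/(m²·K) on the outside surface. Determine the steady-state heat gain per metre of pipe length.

q′ ≈ 5.24 W/m

For a radial system each layer contributes R = ln(r_out/r_in)/(2πkL); films add R = 1/(hA).
R_cast iron pipe wall = ln(26.4/22)/(2π×55.7×1) = 5.21×10^-4 K/W
R_extruded polystyrene = ln(91.4/26.4)/(2π×0.029×1) = 6.816 K/W
R_outer film = 1/(h_o·2πr_oL) = 1/(7.12×2π×0.0914×1) = 0.2446 K/W
R_total = 7.061 K/W
Q = ΔT/R_total = 37/7.061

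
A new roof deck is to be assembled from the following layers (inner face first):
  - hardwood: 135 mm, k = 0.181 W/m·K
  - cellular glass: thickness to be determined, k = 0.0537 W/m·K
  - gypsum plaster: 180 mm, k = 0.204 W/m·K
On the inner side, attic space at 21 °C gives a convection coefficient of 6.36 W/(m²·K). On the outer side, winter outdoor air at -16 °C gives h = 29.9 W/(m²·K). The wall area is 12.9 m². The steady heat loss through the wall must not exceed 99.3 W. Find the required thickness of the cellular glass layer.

Thermal resistances in series:
R_inner film = 1/(h_i·A) = 1/(6.36×12.9) = 0.01219 K/W
R_hardwood = L/(kA) = 0.135/(0.181×12.9) = 0.05782 K/W
R_gypsum plaster = L/(kA) = 0.18/(0.204×12.9) = 0.0684 K/W
R_outer film = 1/(h_o·A) = 1/(29.9×12.9) = 0.002593 K/W
Sum of the known resistances R_other = 0.141 K/W
Required total resistance R_tot = ΔT/Q_allow = 37/99.3 = 0.3726 K/W
R_cellular glass = R_tot − R_other = 0.2316 K/W
L = R·k·A = 0.2316×0.0537×12.9

L ≈ 160 mm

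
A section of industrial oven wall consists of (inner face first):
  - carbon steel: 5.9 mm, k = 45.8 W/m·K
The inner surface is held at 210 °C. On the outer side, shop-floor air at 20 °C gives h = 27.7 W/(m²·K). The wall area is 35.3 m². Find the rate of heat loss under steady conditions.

Q ≈ 185000 W

Model the wall as resistances in series:
R_carbon steel = L/(kA) = 0.0059/(45.8×35.3) = 3.649×10^-6 K/W
R_outer film = 1/(h_o·A) = 1/(27.7×35.3) = 0.001023 K/W
R_total = 0.001026 K/W
Q = ΔT / R_total = 190 / 0.001026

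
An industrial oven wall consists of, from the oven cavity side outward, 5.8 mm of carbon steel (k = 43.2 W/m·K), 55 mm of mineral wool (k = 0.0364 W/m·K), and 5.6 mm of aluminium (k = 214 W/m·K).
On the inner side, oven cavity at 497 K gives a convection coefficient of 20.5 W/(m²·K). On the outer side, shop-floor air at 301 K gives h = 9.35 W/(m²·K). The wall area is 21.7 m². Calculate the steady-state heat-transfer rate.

Series thermal resistances:
R_inner film = 1/(h_i·A) = 1/(20.5×21.7) = 0.002248 K/W
R_carbon steel = L/(kA) = 0.0058/(43.2×21.7) = 6.187×10^-6 K/W
R_mineral wool = L/(kA) = 0.055/(0.0364×21.7) = 0.06963 K/W
R_aluminium = L/(kA) = 0.0056/(214×21.7) = 1.206×10^-6 K/W
R_outer film = 1/(h_o·A) = 1/(9.35×21.7) = 0.004929 K/W
R_total = 0.07681 K/W
Q = ΔT / R_total = 196 / 0.07681

Q ≈ 2550 W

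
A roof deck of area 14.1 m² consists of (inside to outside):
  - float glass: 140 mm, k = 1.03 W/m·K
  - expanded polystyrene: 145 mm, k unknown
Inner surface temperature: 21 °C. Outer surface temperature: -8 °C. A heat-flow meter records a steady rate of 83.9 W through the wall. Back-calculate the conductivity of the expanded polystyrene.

Model the wall as resistances in series:
R_float glass = L/(kA) = 0.14/(1.03×14.1) = 0.00964 K/W
Sum of known resistances R_other = 0.00964 K/W
Total R = ΔT/Q = 29/83.9 = 0.3456 K/W
R_expanded polystyrene = R_total − R_other = 0.336 K/W
k = L/(R·A) = 0.145/(0.336×14.1)

k ≈ 0.0306 W/(m·K)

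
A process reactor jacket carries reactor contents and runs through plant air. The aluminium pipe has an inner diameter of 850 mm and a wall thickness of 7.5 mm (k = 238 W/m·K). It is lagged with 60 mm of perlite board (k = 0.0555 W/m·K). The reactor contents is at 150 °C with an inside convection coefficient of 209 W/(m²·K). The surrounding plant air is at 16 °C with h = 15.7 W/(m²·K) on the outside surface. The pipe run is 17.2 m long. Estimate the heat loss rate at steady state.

Q ≈ 5840 W

Cylindrical conduction, so R = ln(r₂/r₁)/(2πkL) per layer, in series:
R_inner film = 1/(h_i·2πr₁L) = 1/(209×2π×0.425×17.2) = 1.042×10^-4 K/W
R_aluminium pipe wall = ln(432.5/425)/(2π×238×17.2) = 6.801×10^-7 K/W
R_perlite board = ln(492.5/432.5)/(2π×0.0555×17.2) = 0.02166 K/W
R_outer film = 1/(h_o·2πr_oL) = 1/(15.7×2π×0.4925×17.2) = 0.001197 K/W
R_total = 0.02296 K/W
Q = ΔT/R_total = 134/0.02296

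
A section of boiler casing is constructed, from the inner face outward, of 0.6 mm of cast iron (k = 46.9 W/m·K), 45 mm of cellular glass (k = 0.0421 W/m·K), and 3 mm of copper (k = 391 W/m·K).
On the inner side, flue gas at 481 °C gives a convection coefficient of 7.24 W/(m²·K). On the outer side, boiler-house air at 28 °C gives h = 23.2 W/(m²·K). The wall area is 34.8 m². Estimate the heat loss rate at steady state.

Treating each layer as a thermal resistance in series:
R_inner film = 1/(h_i·A) = 1/(7.24×34.8) = 0.003969 K/W
R_cast iron = L/(kA) = 0.0006/(46.9×34.8) = 3.676×10^-7 K/W
R_cellular glass = L/(kA) = 0.045/(0.0421×34.8) = 0.03072 K/W
R_copper = L/(kA) = 0.003/(391×34.8) = 2.205×10^-7 K/W
R_outer film = 1/(h_o·A) = 1/(23.2×34.8) = 0.001239 K/W
R_total = 0.03592 K/W
Q = ΔT / R_total = 453 / 0.03592

Q ≈ 12600 W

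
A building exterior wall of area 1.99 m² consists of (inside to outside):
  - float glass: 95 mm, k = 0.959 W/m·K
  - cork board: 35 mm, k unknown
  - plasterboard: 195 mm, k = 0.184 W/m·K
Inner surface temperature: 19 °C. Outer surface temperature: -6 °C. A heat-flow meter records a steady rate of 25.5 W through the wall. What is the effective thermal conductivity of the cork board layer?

k ≈ 0.0442 W/(m·K)

Model the wall as resistances in series:
R_float glass = L/(kA) = 0.095/(0.959×1.99) = 0.04978 K/W
R_plasterboard = L/(kA) = 0.195/(0.184×1.99) = 0.5326 K/W
Sum of known resistances R_other = 0.5823 K/W
Total R = ΔT/Q = 25/25.5 = 0.9804 K/W
R_cork board = R_total − R_other = 0.3981 K/W
k = L/(R·A) = 0.035/(0.3981×1.99)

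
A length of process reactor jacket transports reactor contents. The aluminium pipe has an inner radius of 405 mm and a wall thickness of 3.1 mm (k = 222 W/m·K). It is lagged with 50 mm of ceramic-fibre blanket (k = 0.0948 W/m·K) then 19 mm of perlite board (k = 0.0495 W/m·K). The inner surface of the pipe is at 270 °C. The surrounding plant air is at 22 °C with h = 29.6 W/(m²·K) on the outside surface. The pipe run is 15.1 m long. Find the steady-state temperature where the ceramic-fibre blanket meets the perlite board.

T ≈ 127 °C

Radial resistances (cylindrical: R_cond = ln(r_o/r_i)/(2πkL), R_conv = 1/(h·2πrL)):
R_aluminium pipe wall = ln(408.1/405)/(2π×222×15.1) = 3.62×10^-7 K/W
R_ceramic-fibre blanket = ln(458.1/408.1)/(2π×0.0948×15.1) = 0.01285 K/W
R_perlite board = ln(477.1/458.1)/(2π×0.0495×15.1) = 0.008653 K/W
R_outer film = 1/(h_o·2πr_oL) = 1/(29.6×2π×0.4771×15.1) = 7.463×10^-4 K/W
R_total = 0.02225 K/W
Q = ΔT/R_total = 248/0.02225
Q = 11100 W
T_interface = T_inner − Q·ΣR(inner→interface) = 270 − 11100×0.01285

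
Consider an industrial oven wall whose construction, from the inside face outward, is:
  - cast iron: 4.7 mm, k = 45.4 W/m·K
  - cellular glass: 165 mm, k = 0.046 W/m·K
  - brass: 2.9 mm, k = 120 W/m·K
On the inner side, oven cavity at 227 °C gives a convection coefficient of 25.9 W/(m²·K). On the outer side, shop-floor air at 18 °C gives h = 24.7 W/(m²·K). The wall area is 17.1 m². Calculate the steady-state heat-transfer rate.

Treating each layer as a thermal resistance in series:
R_inner film = 1/(h_i·A) = 1/(25.9×17.1) = 0.002258 K/W
R_cast iron = L/(kA) = 0.0047/(45.4×17.1) = 6.054×10^-6 K/W
R_cellular glass = L/(kA) = 0.165/(0.046×17.1) = 0.2098 K/W
R_brass = L/(kA) = 0.0029/(120×17.1) = 1.413×10^-6 K/W
R_outer film = 1/(h_o·A) = 1/(24.7×17.1) = 0.002368 K/W
R_total = 0.2144 K/W
Q = ΔT / R_total = 209 / 0.2144

Q ≈ 975 W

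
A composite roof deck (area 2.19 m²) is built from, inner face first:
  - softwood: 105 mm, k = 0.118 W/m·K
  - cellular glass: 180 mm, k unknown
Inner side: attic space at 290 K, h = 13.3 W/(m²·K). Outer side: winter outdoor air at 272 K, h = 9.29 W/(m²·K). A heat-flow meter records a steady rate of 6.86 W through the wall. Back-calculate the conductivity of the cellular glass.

k ≈ 0.0385 W/(m·K)

Thermal resistances in series:
R_inner film = 1/(h_i·A) = 1/(13.3×2.19) = 0.03433 K/W
R_softwood = L/(kA) = 0.105/(0.118×2.19) = 0.4063 K/W
R_outer film = 1/(h_o·A) = 1/(9.29×2.19) = 0.04915 K/W
Sum of known resistances R_other = 0.4898 K/W
Total R = ΔT/Q = 18/6.86 = 2.624 K/W
R_cellular glass = R_total − R_other = 2.134 K/W
k = L/(R·A) = 0.18/(2.134×2.19)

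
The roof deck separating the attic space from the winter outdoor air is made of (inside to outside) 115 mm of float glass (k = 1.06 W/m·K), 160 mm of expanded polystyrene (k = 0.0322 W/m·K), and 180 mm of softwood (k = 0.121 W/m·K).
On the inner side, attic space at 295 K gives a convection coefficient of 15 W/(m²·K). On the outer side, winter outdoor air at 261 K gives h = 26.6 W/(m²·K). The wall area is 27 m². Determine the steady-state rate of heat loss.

Model the wall as resistances in series:
R_inner film = 1/(h_i·A) = 1/(15×27) = 0.002469 K/W
R_float glass = L/(kA) = 0.115/(1.06×27) = 0.004018 K/W
R_expanded polystyrene = L/(kA) = 0.16/(0.0322×27) = 0.184 K/W
R_softwood = L/(kA) = 0.18/(0.121×27) = 0.0551 K/W
R_outer film = 1/(h_o·A) = 1/(26.6×27) = 0.001392 K/W
R_total = 0.247 K/W
Q = ΔT / R_total = 34 / 0.247

Q ≈ 138 W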